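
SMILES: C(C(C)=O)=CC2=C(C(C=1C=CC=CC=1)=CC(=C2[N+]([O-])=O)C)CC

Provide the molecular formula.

Heavy atoms from the SMILES: 19 C, 1 N, 3 O.
Implicit hydrogens by atom environment:
  6 × C (aromatic): 1 H each → 6
  6 × C (aromatic): no H
  3 × C: 3 H each → 9
  2 × C: 1 H each → 2
  2 × O: no H
  1 × C: 2 H
  1 × C: no H
  1 × N (charge +1): no H
  1 × O (charge -1): no H
  Total hydrogens = 19.
Molecular formula: C19H19NO3

C19H19NO3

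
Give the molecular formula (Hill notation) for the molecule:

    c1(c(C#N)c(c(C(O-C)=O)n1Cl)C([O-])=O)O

C8H4ClN2O5-

Heavy atoms from the SMILES: 8 C, 1 Cl, 2 N, 5 O.
Implicit hydrogens by atom environment:
  4 × C (aromatic): no H
  3 × C: no H
  3 × O: no H
  1 × C: 3 H
  1 × Cl: no H
  1 × N (aromatic): no H
  1 × N: no H
  1 × O: 1 H
  1 × O (charge -1): no H
  Total hydrogens = 4.
Net charge -1.
Molecular formula: C8H4ClN2O5-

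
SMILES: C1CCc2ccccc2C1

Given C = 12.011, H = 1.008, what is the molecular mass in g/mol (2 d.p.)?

Molecular formula: C10H12.
M = 10×12.011 + 12×1.008 = 132.21 g/mol.

132.21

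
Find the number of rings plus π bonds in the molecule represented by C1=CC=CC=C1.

Molecular formula from the SMILES: C6H6.
DoU = (2C + 2 + N − H − X)/2 = (2·6 + 2 + 0 − 6 − 0)/2 = 8/2 = 4.
(Structurally: 1 ring(s) + 3 π bond(s) = 4.)

4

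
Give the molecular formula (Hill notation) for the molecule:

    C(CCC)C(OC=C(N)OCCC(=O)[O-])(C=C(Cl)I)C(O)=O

Heavy atoms from the SMILES: 13 C, 1 Cl, 1 I, 1 N, 6 O.
Implicit hydrogens by atom environment:
  5 × C: 2 H each → 10
  5 × C: no H
  4 × O: no H
  2 × C: 1 H each → 2
  1 × C: 3 H
  1 × Cl: no H
  1 × I: no H
  1 × N: 2 H
  1 × O: 1 H
  1 × O (charge -1): no H
  Total hydrogens = 18.
Net charge -1.
Molecular formula: C13H18ClINO6-

C13H18ClINO6-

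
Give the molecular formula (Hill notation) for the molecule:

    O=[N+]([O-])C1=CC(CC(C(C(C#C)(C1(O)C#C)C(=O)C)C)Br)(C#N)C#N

Heavy atoms from the SMILES: 1 Br, 17 C, 3 N, 4 O.
Implicit hydrogens by atom environment:
  9 × C: no H
  5 × C: 1 H each → 5
  2 × C: 3 H each → 6
  2 × N: no H
  2 × O: no H
  1 × Br: no H
  1 × C: 2 H
  1 × N (charge +1): no H
  1 × O: 1 H
  1 × O (charge -1): no H
  Total hydrogens = 14.
Molecular formula: C17H14BrN3O4

C17H14BrN3O4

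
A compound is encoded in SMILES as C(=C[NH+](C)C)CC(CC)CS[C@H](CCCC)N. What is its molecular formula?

Heavy atoms from the SMILES: 14 C, 2 N, 1 S.
Implicit hydrogens by atom environment:
  6 × C: 2 H each → 12
  4 × C: 3 H each → 12
  4 × C: 1 H each → 4
  1 × N: 2 H
  1 × N (charge +1): 1 H
  1 × S: no H
  Total hydrogens = 31.
Net charge +1.
Molecular formula: C14H31N2S+

C14H31N2S+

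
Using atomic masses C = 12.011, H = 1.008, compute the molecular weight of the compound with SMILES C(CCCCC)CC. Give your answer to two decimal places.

114.23

Molecular formula: C8H18.
M = 8×12.011 + 18×1.008 = 114.23 g/mol.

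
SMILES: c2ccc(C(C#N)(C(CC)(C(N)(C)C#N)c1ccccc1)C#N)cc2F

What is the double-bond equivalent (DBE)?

14

Molecular formula from the SMILES: C21H19FN4.
DoU = (2C + 2 + N − H − X)/2 = (2·21 + 2 + 4 − 19 − 1)/2 = 28/2 = 14.
(Structurally: 2 ring(s) + 12 π bond(s) = 14.)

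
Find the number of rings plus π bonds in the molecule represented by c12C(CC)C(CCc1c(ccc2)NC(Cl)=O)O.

6

Molecular formula from the SMILES: C13H16ClNO2.
DoU = (2C + 2 + N − H − X)/2 = (2·13 + 2 + 1 − 16 − 1)/2 = 12/2 = 6.
(Structurally: 2 ring(s) + 4 π bond(s) = 6.)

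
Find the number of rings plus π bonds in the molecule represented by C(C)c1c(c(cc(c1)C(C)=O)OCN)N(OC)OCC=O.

Molecular formula from the SMILES: C14H20N2O5.
DoU = (2C + 2 + N − H − X)/2 = (2·14 + 2 + 2 − 20 − 0)/2 = 12/2 = 6.
(Structurally: 1 ring(s) + 5 π bond(s) = 6.)

6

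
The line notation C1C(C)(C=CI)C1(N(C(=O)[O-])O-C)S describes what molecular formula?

Heavy atoms from the SMILES: 8 C, 1 I, 1 N, 3 O, 1 S.
Implicit hydrogens by atom environment:
  3 × C: no H
  2 × C: 3 H each → 6
  2 × C: 1 H each → 2
  2 × O: no H
  1 × C: 2 H
  1 × I: no H
  1 × N: no H
  1 × O (charge -1): no H
  1 × S: 1 H
  Total hydrogens = 11.
Net charge -1.
Molecular formula: C8H11INO3S-

C8H11INO3S-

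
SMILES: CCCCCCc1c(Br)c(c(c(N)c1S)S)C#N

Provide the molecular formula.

C13H17BrN2S2

Heavy atoms from the SMILES: 1 Br, 13 C, 2 N, 2 S.
Implicit hydrogens by atom environment:
  6 × C (aromatic): no H
  5 × C: 2 H each → 10
  2 × S: 1 H each → 2
  1 × Br: no H
  1 × C: 3 H
  1 × C: no H
  1 × N: 2 H
  1 × N: no H
  Total hydrogens = 17.
Molecular formula: C13H17BrN2S2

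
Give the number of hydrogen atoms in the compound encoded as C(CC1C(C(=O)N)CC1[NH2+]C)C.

Hydrogens are implicit in SMILES; fill each atom to its normal valence:
  3 × C: 2 H each → 6
  3 × C: 1 H each → 3
  2 × C: 3 H each → 6
  1 × C: no H
  1 × N (charge +1): 2 H
  1 × N: 2 H
  1 × O: no H
  Total hydrogens = 19.

19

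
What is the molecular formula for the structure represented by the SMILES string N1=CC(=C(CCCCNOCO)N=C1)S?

C9H15N3O2S

Heavy atoms from the SMILES: 9 C, 3 N, 2 O, 1 S.
Implicit hydrogens by atom environment:
  5 × C: 2 H each → 10
  2 × C (aromatic): 1 H each → 2
  2 × C (aromatic): no H
  2 × N (aromatic): no H
  1 × N: 1 H
  1 × O: 1 H
  1 × O: no H
  1 × S: 1 H
  Total hydrogens = 15.
Molecular formula: C9H15N3O2S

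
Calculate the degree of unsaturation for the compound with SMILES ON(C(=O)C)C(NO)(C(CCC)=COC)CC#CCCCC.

4

Molecular formula from the SMILES: C16H28N2O4.
DoU = (2C + 2 + N − H − X)/2 = (2·16 + 2 + 2 − 28 − 0)/2 = 8/2 = 4.
(Structurally: 0 ring(s) + 4 π bond(s) = 4.)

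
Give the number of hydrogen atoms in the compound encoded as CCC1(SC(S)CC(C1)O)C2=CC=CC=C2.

18

Hydrogens are implicit in SMILES; fill each atom to its normal valence:
  5 × C (aromatic): 1 H each → 5
  3 × C: 2 H each → 6
  2 × C: 1 H each → 2
  1 × C: 3 H
  1 × C: no H
  1 × C (aromatic): no H
  1 × O: 1 H
  1 × S: 1 H
  1 × S: no H
  Total hydrogens = 18.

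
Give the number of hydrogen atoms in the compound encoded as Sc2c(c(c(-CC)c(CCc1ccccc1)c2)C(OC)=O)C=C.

22

Hydrogens are implicit in SMILES; fill each atom to its normal valence:
  6 × C (aromatic): 1 H each → 6
  6 × C (aromatic): no H
  4 × C: 2 H each → 8
  2 × C: 3 H each → 6
  2 × O: no H
  1 × C: 1 H
  1 × C: no H
  1 × S: 1 H
  Total hydrogens = 22.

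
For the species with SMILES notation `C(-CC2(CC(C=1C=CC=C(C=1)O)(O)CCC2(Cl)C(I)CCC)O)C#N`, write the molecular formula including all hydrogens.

C19H25ClINO3

Heavy atoms from the SMILES: 19 C, 1 Cl, 1 I, 1 N, 3 O.
Implicit hydrogens by atom environment:
  7 × C: 2 H each → 14
  4 × C (aromatic): 1 H each → 4
  4 × C: no H
  3 × O: 1 H each → 3
  2 × C (aromatic): no H
  1 × C: 3 H
  1 × C: 1 H
  1 × Cl: no H
  1 × I: no H
  1 × N: no H
  Total hydrogens = 25.
Molecular formula: C19H25ClINO3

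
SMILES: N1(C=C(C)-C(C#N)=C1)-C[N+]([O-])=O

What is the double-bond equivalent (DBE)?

6

Molecular formula from the SMILES: C7H7N3O2.
DoU = (2C + 2 + N − H − X)/2 = (2·7 + 2 + 3 − 7 − 0)/2 = 12/2 = 6.
(Structurally: 1 ring(s) + 5 π bond(s) = 6.)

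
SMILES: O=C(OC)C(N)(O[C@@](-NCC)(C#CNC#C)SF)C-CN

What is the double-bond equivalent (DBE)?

5

Molecular formula from the SMILES: C12H19FN4O3S.
DoU = (2C + 2 + N − H − X)/2 = (2·12 + 2 + 4 − 19 − 1)/2 = 10/2 = 5.
(Structurally: 0 ring(s) + 5 π bond(s) = 5.)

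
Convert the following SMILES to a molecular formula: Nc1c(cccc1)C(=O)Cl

Heavy atoms from the SMILES: 7 C, 1 Cl, 1 N, 1 O.
Implicit hydrogens by atom environment:
  4 × C (aromatic): 1 H each → 4
  2 × C (aromatic): no H
  1 × C: no H
  1 × Cl: no H
  1 × N: 2 H
  1 × O: no H
  Total hydrogens = 6.
Molecular formula: C7H6ClNO

C7H6ClNO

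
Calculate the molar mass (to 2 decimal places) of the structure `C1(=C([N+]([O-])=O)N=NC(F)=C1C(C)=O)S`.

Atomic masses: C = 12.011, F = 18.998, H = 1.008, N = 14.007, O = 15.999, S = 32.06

217.17

Molecular formula: C6H4FN3O3S.
M = 6×12.011 + 1×18.998 + 4×1.008 + 3×14.007 + 3×15.999 + 1×32.06 = 217.17 g/mol.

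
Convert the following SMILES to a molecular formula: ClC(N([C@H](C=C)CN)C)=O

Heavy atoms from the SMILES: 6 C, 1 Cl, 2 N, 1 O.
Implicit hydrogens by atom environment:
  2 × C: 2 H each → 4
  2 × C: 1 H each → 2
  1 × C: 3 H
  1 × C: no H
  1 × Cl: no H
  1 × N: 2 H
  1 × N: no H
  1 × O: no H
  Total hydrogens = 11.
Molecular formula: C6H11ClN2O

C6H11ClN2O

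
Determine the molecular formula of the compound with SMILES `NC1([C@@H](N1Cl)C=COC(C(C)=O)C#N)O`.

Heavy atoms from the SMILES: 8 C, 1 Cl, 3 N, 3 O.
Implicit hydrogens by atom environment:
  4 × C: 1 H each → 4
  3 × C: no H
  2 × N: no H
  2 × O: no H
  1 × C: 3 H
  1 × Cl: no H
  1 × N: 2 H
  1 × O: 1 H
  Total hydrogens = 10.
Molecular formula: C8H10ClN3O3

C8H10ClN3O3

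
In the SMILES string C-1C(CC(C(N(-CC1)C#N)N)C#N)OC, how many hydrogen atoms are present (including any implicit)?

Hydrogens are implicit in SMILES; fill each atom to its normal valence:
  4 × C: 2 H each → 8
  3 × C: 1 H each → 3
  3 × N: no H
  2 × C: no H
  1 × C: 3 H
  1 × N: 2 H
  1 × O: no H
  Total hydrogens = 16.

16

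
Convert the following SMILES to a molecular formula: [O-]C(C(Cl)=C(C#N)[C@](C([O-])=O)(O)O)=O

Heavy atoms from the SMILES: 6 C, 1 Cl, 1 N, 6 O.
Implicit hydrogens by atom environment:
  6 × C: no H
  2 × O: 1 H each → 2
  2 × O: no H
  2 × O (charge -1): no H
  1 × Cl: no H
  1 × N: no H
  Total hydrogens = 2.
Net charge -2.
Molecular formula: [C6H2ClNO6]2-

[C6H2ClNO6]2-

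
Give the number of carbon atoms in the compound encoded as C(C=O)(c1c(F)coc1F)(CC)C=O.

9

The symbol for carbon appears 9 times in the SMILES. Lowercase c denotes aromatic carbon and counts toward C.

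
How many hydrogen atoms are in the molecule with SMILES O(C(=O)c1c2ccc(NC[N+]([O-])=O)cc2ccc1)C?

Hydrogens are implicit in SMILES; fill each atom to its normal valence:
  6 × C (aromatic): 1 H each → 6
  4 × C (aromatic): no H
  3 × O: no H
  1 × C: 3 H
  1 × C: 2 H
  1 × C: no H
  1 × N: 1 H
  1 × N (charge +1): no H
  1 × O (charge -1): no H
  Total hydrogens = 12.

12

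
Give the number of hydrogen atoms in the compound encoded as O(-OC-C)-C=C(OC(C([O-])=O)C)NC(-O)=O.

12

Hydrogens are implicit in SMILES; fill each atom to its normal valence:
  5 × O: no H
  3 × C: no H
  2 × C: 3 H each → 6
  2 × C: 1 H each → 2
  1 × C: 2 H
  1 × N: 1 H
  1 × O: 1 H
  1 × O (charge -1): no H
  Total hydrogens = 12.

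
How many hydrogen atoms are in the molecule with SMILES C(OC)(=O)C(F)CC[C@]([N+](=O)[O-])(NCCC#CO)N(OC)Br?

17

Hydrogens are implicit in SMILES; fill each atom to its normal valence:
  4 × C: 2 H each → 8
  4 × C: no H
  4 × O: no H
  2 × C: 3 H each → 6
  1 × Br: no H
  1 × C: 1 H
  1 × F: no H
  1 × N: 1 H
  1 × N: no H
  1 × N (charge +1): no H
  1 × O: 1 H
  1 × O (charge -1): no H
  Total hydrogens = 17.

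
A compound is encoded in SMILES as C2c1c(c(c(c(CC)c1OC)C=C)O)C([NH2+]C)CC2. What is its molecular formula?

Heavy atoms from the SMILES: 16 C, 1 N, 2 O.
Implicit hydrogens by atom environment:
  6 × C (aromatic): no H
  5 × C: 2 H each → 10
  3 × C: 3 H each → 9
  2 × C: 1 H each → 2
  1 × N (charge +1): 2 H
  1 × O: 1 H
  1 × O: no H
  Total hydrogens = 24.
Net charge +1.
Molecular formula: C16H24NO2+

C16H24NO2+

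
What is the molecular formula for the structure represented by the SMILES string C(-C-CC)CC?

Heavy atoms from the SMILES: 6 C.
Implicit hydrogens by atom environment:
  4 × C: 2 H each → 8
  2 × C: 3 H each → 6
  Total hydrogens = 14.
Molecular formula: C6H14

C6H14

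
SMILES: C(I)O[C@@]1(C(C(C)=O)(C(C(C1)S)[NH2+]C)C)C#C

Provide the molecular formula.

C12H19INO2S+

Heavy atoms from the SMILES: 12 C, 1 I, 1 N, 2 O, 1 S.
Implicit hydrogens by atom environment:
  4 × C: no H
  3 × C: 3 H each → 9
  3 × C: 1 H each → 3
  2 × C: 2 H each → 4
  2 × O: no H
  1 × I: no H
  1 × N (charge +1): 2 H
  1 × S: 1 H
  Total hydrogens = 19.
Net charge +1.
Molecular formula: C12H19INO2S+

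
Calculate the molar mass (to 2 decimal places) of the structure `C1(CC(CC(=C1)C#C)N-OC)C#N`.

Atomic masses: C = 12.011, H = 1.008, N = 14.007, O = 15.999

176.22

Molecular formula: C10H12N2O.
M = 10×12.011 + 12×1.008 + 2×14.007 + 1×15.999 = 176.22 g/mol.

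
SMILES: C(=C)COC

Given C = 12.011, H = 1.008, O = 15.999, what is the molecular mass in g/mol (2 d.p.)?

Molecular formula: C4H8O.
M = 4×12.011 + 8×1.008 + 1×15.999 = 72.11 g/mol.

72.11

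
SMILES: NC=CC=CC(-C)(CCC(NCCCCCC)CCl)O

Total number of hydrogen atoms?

31

Hydrogens are implicit in SMILES; fill each atom to its normal valence:
  8 × C: 2 H each → 16
  5 × C: 1 H each → 5
  2 × C: 3 H each → 6
  1 × C: no H
  1 × Cl: no H
  1 × N: 2 H
  1 × N: 1 H
  1 × O: 1 H
  Total hydrogens = 31.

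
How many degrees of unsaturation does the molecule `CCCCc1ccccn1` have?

Molecular formula from the SMILES: C9H13N.
DoU = (2C + 2 + N − H − X)/2 = (2·9 + 2 + 1 − 13 − 0)/2 = 8/2 = 4.
(Structurally: 1 ring(s) + 3 π bond(s) = 4.)

4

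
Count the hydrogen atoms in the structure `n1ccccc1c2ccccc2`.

9

Hydrogens are implicit in SMILES; fill each atom to its normal valence:
  9 × C (aromatic): 1 H each → 9
  2 × C (aromatic): no H
  1 × N (aromatic): no H
  Total hydrogens = 9.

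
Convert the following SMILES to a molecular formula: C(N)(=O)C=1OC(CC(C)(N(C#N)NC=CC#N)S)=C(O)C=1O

C12H13N5O4S

Heavy atoms from the SMILES: 12 C, 5 N, 4 O, 1 S.
Implicit hydrogens by atom environment:
  4 × C (aromatic): no H
  4 × C: no H
  3 × N: no H
  2 × C: 1 H each → 2
  2 × O: 1 H each → 2
  1 × C: 3 H
  1 × C: 2 H
  1 × N: 2 H
  1 × N: 1 H
  1 × O (aromatic): no H
  1 × O: no H
  1 × S: 1 H
  Total hydrogens = 13.
Molecular formula: C12H13N5O4S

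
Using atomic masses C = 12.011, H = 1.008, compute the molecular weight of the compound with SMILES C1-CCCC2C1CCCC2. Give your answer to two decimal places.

Molecular formula: C10H18.
M = 10×12.011 + 18×1.008 = 138.25 g/mol.

138.25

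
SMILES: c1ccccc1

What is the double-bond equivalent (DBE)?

Molecular formula from the SMILES: C6H6.
DoU = (2C + 2 + N − H − X)/2 = (2·6 + 2 + 0 − 6 − 0)/2 = 8/2 = 4.
(Structurally: 1 ring(s) + 3 π bond(s) = 4.)

4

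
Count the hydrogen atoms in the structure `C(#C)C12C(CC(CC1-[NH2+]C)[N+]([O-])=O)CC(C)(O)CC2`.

23

Hydrogens are implicit in SMILES; fill each atom to its normal valence:
  5 × C: 2 H each → 10
  4 × C: 1 H each → 4
  3 × C: no H
  2 × C: 3 H each → 6
  1 × N (charge +1): 2 H
  1 × N (charge +1): no H
  1 × O: 1 H
  1 × O: no H
  1 × O (charge -1): no H
  Total hydrogens = 23.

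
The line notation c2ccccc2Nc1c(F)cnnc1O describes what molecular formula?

C10H8FN3O

Heavy atoms from the SMILES: 10 C, 1 F, 3 N, 1 O.
Implicit hydrogens by atom environment:
  6 × C (aromatic): 1 H each → 6
  4 × C (aromatic): no H
  2 × N (aromatic): no H
  1 × F: no H
  1 × N: 1 H
  1 × O: 1 H
  Total hydrogens = 8.
Molecular formula: C10H8FN3O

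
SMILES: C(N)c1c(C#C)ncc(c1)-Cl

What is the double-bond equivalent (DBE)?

6

Molecular formula from the SMILES: C8H7ClN2.
DoU = (2C + 2 + N − H − X)/2 = (2·8 + 2 + 2 − 7 − 1)/2 = 12/2 = 6.
(Structurally: 1 ring(s) + 5 π bond(s) = 6.)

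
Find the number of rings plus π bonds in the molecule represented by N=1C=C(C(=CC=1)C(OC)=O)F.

Molecular formula from the SMILES: C7H6FNO2.
DoU = (2C + 2 + N − H − X)/2 = (2·7 + 2 + 1 − 6 − 1)/2 = 10/2 = 5.
(Structurally: 1 ring(s) + 4 π bond(s) = 5.)

5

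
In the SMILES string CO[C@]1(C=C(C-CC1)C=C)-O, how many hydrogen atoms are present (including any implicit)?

Hydrogens are implicit in SMILES; fill each atom to its normal valence:
  4 × C: 2 H each → 8
  2 × C: 1 H each → 2
  2 × C: no H
  1 × C: 3 H
  1 × O: 1 H
  1 × O: no H
  Total hydrogens = 14.

14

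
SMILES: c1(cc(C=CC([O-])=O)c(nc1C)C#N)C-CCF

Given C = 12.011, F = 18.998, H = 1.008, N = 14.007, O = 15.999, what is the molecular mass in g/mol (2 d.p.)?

Molecular formula: C13H12FN2O2-.
M = 13×12.011 + 1×18.998 + 12×1.008 + 2×14.007 + 2×15.999 = 247.25 g/mol.

247.25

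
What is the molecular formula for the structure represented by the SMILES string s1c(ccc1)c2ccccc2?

Heavy atoms from the SMILES: 10 C, 1 S.
Implicit hydrogens by atom environment:
  8 × C (aromatic): 1 H each → 8
  2 × C (aromatic): no H
  1 × S (aromatic): no H
  Total hydrogens = 8.
Molecular formula: C10H8S

C10H8S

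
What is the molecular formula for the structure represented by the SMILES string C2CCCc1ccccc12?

C10H12

Heavy atoms from the SMILES: 10 C.
Implicit hydrogens by atom environment:
  4 × C: 2 H each → 8
  4 × C (aromatic): 1 H each → 4
  2 × C (aromatic): no H
  Total hydrogens = 12.
Molecular formula: C10H12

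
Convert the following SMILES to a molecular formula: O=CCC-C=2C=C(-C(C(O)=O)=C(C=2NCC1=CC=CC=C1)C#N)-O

Heavy atoms from the SMILES: 18 C, 2 N, 4 O.
Implicit hydrogens by atom environment:
  6 × C (aromatic): 1 H each → 6
  6 × C (aromatic): no H
  3 × C: 2 H each → 6
  2 × C: no H
  2 × O: 1 H each → 2
  2 × O: no H
  1 × C: 1 H
  1 × N: 1 H
  1 × N: no H
  Total hydrogens = 16.
Molecular formula: C18H16N2O4

C18H16N2O4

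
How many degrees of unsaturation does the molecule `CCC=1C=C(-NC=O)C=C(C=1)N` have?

5

Molecular formula from the SMILES: C9H12N2O.
DoU = (2C + 2 + N − H − X)/2 = (2·9 + 2 + 2 − 12 − 0)/2 = 10/2 = 5.
(Structurally: 1 ring(s) + 4 π bond(s) = 5.)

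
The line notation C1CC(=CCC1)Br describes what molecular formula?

C6H9Br

Heavy atoms from the SMILES: 1 Br, 6 C.
Implicit hydrogens by atom environment:
  4 × C: 2 H each → 8
  1 × Br: no H
  1 × C: 1 H
  1 × C: no H
  Total hydrogens = 9.
Molecular formula: C6H9Br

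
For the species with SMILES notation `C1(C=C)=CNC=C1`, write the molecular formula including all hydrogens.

Heavy atoms from the SMILES: 6 C, 1 N.
Implicit hydrogens by atom environment:
  3 × C (aromatic): 1 H each → 3
  1 × C: 2 H
  1 × C: 1 H
  1 × C (aromatic): no H
  1 × N (aromatic): 1 H
  Total hydrogens = 7.
Molecular formula: C6H7N

C6H7N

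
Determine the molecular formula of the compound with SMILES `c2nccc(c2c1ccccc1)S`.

C11H9NS

Heavy atoms from the SMILES: 11 C, 1 N, 1 S.
Implicit hydrogens by atom environment:
  8 × C (aromatic): 1 H each → 8
  3 × C (aromatic): no H
  1 × N (aromatic): no H
  1 × S: 1 H
  Total hydrogens = 9.
Molecular formula: C11H9NS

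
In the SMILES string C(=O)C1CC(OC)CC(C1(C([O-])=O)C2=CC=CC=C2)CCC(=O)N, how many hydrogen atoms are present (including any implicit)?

Hydrogens are implicit in SMILES; fill each atom to its normal valence:
  5 × C (aromatic): 1 H each → 5
  4 × C: 2 H each → 8
  4 × C: 1 H each → 4
  4 × O: no H
  3 × C: no H
  1 × C: 3 H
  1 × C (aromatic): no H
  1 × N: 2 H
  1 × O (charge -1): no H
  Total hydrogens = 22.

22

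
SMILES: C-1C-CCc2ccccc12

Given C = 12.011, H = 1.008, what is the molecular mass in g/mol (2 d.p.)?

132.21

Molecular formula: C10H12.
M = 10×12.011 + 12×1.008 = 132.21 g/mol.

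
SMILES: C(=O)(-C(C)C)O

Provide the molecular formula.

C4H8O2

Heavy atoms from the SMILES: 4 C, 2 O.
Implicit hydrogens by atom environment:
  2 × C: 3 H each → 6
  1 × C: 1 H
  1 × C: no H
  1 × O: 1 H
  1 × O: no H
  Total hydrogens = 8.
Molecular formula: C4H8O2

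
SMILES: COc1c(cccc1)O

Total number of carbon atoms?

The symbol for carbon appears 7 times in the SMILES. Lowercase c denotes aromatic carbon and counts toward C.

7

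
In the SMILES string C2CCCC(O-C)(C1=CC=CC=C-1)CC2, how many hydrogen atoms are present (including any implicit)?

Hydrogens are implicit in SMILES; fill each atom to its normal valence:
  6 × C: 2 H each → 12
  5 × C (aromatic): 1 H each → 5
  1 × C: 3 H
  1 × C: no H
  1 × C (aromatic): no H
  1 × O: no H
  Total hydrogens = 20.

20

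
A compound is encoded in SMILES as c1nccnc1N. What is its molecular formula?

C4H5N3

Heavy atoms from the SMILES: 4 C, 3 N.
Implicit hydrogens by atom environment:
  3 × C (aromatic): 1 H each → 3
  2 × N (aromatic): no H
  1 × C (aromatic): no H
  1 × N: 2 H
  Total hydrogens = 5.
Molecular formula: C4H5N3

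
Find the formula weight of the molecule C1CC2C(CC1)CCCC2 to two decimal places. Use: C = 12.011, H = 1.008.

Molecular formula: C10H18.
M = 10×12.011 + 18×1.008 = 138.25 g/mol.

138.25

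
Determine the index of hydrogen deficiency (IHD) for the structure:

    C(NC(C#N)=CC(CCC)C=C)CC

4

Molecular formula from the SMILES: C12H20N2.
DoU = (2C + 2 + N − H − X)/2 = (2·12 + 2 + 2 − 20 − 0)/2 = 8/2 = 4.
(Structurally: 0 ring(s) + 4 π bond(s) = 4.)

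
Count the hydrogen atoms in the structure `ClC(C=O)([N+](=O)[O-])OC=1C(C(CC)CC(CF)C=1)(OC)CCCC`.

25

Hydrogens are implicit in SMILES; fill each atom to its normal valence:
  6 × C: 2 H each → 12
  4 × C: 1 H each → 4
  4 × O: no H
  3 × C: 3 H each → 9
  3 × C: no H
  1 × Cl: no H
  1 × F: no H
  1 × N (charge +1): no H
  1 × O (charge -1): no H
  Total hydrogens = 25.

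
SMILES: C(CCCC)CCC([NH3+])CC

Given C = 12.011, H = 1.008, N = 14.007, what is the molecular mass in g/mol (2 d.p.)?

158.31

Molecular formula: C10H24N+.
M = 10×12.011 + 24×1.008 + 1×14.007 = 158.31 g/mol.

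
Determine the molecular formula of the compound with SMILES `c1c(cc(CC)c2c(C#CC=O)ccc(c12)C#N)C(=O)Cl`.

Heavy atoms from the SMILES: 17 C, 1 Cl, 1 N, 2 O.
Implicit hydrogens by atom environment:
  6 × C (aromatic): no H
  4 × C (aromatic): 1 H each → 4
  4 × C: no H
  2 × O: no H
  1 × C: 3 H
  1 × C: 2 H
  1 × C: 1 H
  1 × Cl: no H
  1 × N: no H
  Total hydrogens = 10.
Molecular formula: C17H10ClNO2

C17H10ClNO2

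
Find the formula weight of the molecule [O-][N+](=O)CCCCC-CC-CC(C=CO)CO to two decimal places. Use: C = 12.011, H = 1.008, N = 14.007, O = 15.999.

Molecular formula: C12H23NO4.
M = 12×12.011 + 23×1.008 + 1×14.007 + 4×15.999 = 245.32 g/mol.

245.32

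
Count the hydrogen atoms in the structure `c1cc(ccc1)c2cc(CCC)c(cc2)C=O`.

Hydrogens are implicit in SMILES; fill each atom to its normal valence:
  8 × C (aromatic): 1 H each → 8
  4 × C (aromatic): no H
  2 × C: 2 H each → 4
  1 × C: 3 H
  1 × C: 1 H
  1 × O: no H
  Total hydrogens = 16.

16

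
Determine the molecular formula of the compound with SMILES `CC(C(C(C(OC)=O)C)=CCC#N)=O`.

Heavy atoms from the SMILES: 10 C, 1 N, 3 O.
Implicit hydrogens by atom environment:
  4 × C: no H
  3 × C: 3 H each → 9
  3 × O: no H
  2 × C: 1 H each → 2
  1 × C: 2 H
  1 × N: no H
  Total hydrogens = 13.
Molecular formula: C10H13NO3

C10H13NO3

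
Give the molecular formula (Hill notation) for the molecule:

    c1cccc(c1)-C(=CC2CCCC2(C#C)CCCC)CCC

Heavy atoms from the SMILES: 22 C.
Implicit hydrogens by atom environment:
  8 × C: 2 H each → 16
  5 × C (aromatic): 1 H each → 5
  3 × C: 1 H each → 3
  3 × C: no H
  2 × C: 3 H each → 6
  1 × C (aromatic): no H
  Total hydrogens = 30.
Molecular formula: C22H30

C22H30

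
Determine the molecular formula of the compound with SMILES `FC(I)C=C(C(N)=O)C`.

C5H7FINO

Heavy atoms from the SMILES: 5 C, 1 F, 1 I, 1 N, 1 O.
Implicit hydrogens by atom environment:
  2 × C: 1 H each → 2
  2 × C: no H
  1 × C: 3 H
  1 × F: no H
  1 × I: no H
  1 × N: 2 H
  1 × O: no H
  Total hydrogens = 7.
Molecular formula: C5H7FINO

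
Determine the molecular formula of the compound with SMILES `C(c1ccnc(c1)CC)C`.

C9H13N

Heavy atoms from the SMILES: 9 C, 1 N.
Implicit hydrogens by atom environment:
  3 × C (aromatic): 1 H each → 3
  2 × C: 3 H each → 6
  2 × C: 2 H each → 4
  2 × C (aromatic): no H
  1 × N (aromatic): no H
  Total hydrogens = 13.
Molecular formula: C9H13N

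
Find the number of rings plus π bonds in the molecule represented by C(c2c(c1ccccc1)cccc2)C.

8

Molecular formula from the SMILES: C14H14.
DoU = (2C + 2 + N − H − X)/2 = (2·14 + 2 + 0 − 14 − 0)/2 = 16/2 = 8.
(Structurally: 2 ring(s) + 6 π bond(s) = 8.)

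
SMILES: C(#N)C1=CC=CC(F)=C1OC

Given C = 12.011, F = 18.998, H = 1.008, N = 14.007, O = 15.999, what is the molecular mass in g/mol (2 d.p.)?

151.14

Molecular formula: C8H6FNO.
M = 8×12.011 + 1×18.998 + 6×1.008 + 1×14.007 + 1×15.999 = 151.14 g/mol.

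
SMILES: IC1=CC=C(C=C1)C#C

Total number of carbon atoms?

8

The symbol for carbon appears 8 times in the SMILES.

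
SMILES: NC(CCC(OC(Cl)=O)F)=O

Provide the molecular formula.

C5H7ClFNO3

Heavy atoms from the SMILES: 5 C, 1 Cl, 1 F, 1 N, 3 O.
Implicit hydrogens by atom environment:
  3 × O: no H
  2 × C: 2 H each → 4
  2 × C: no H
  1 × C: 1 H
  1 × Cl: no H
  1 × F: no H
  1 × N: 2 H
  Total hydrogens = 7.
Molecular formula: C5H7ClFNO3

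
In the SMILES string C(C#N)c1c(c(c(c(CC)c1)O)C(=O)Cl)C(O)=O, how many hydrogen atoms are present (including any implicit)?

10

Hydrogens are implicit in SMILES; fill each atom to its normal valence:
  5 × C (aromatic): no H
  3 × C: no H
  2 × C: 2 H each → 4
  2 × O: 1 H each → 2
  2 × O: no H
  1 × C: 3 H
  1 × C (aromatic): 1 H
  1 × Cl: no H
  1 × N: no H
  Total hydrogens = 10.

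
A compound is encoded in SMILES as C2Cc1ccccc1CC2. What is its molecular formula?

C10H12

Heavy atoms from the SMILES: 10 C.
Implicit hydrogens by atom environment:
  4 × C: 2 H each → 8
  4 × C (aromatic): 1 H each → 4
  2 × C (aromatic): no H
  Total hydrogens = 12.
Molecular formula: C10H12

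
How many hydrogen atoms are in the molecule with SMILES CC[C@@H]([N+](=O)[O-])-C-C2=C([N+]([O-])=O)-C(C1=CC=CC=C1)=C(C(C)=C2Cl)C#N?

16

Hydrogens are implicit in SMILES; fill each atom to its normal valence:
  7 × C (aromatic): no H
  5 × C (aromatic): 1 H each → 5
  2 × C: 3 H each → 6
  2 × C: 2 H each → 4
  2 × N (charge +1): no H
  2 × O: no H
  2 × O (charge -1): no H
  1 × C: 1 H
  1 × C: no H
  1 × Cl: no H
  1 × N: no H
  Total hydrogens = 16.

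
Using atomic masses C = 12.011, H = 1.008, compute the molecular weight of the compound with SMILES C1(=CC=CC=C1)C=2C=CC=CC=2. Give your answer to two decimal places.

154.21

Molecular formula: C12H10.
M = 12×12.011 + 10×1.008 = 154.21 g/mol.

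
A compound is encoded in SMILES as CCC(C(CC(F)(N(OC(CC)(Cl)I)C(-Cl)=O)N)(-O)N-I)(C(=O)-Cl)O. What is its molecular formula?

C11H17Cl3FI2N3O5

Heavy atoms from the SMILES: 11 C, 3 Cl, 1 F, 2 I, 3 N, 5 O.
Implicit hydrogens by atom environment:
  6 × C: no H
  3 × C: 2 H each → 6
  3 × Cl: no H
  3 × O: no H
  2 × C: 3 H each → 6
  2 × I: no H
  2 × O: 1 H each → 2
  1 × F: no H
  1 × N: 2 H
  1 × N: 1 H
  1 × N: no H
  Total hydrogens = 17.
Molecular formula: C11H17Cl3FI2N3O5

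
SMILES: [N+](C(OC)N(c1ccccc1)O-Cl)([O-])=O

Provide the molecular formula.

Heavy atoms from the SMILES: 8 C, 1 Cl, 2 N, 4 O.
Implicit hydrogens by atom environment:
  5 × C (aromatic): 1 H each → 5
  3 × O: no H
  1 × C: 3 H
  1 × C: 1 H
  1 × C (aromatic): no H
  1 × Cl: no H
  1 × N: no H
  1 × N (charge +1): no H
  1 × O (charge -1): no H
  Total hydrogens = 9.
Molecular formula: C8H9ClN2O4

C8H9ClN2O4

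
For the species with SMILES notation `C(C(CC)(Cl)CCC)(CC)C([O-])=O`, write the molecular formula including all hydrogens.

Heavy atoms from the SMILES: 10 C, 1 Cl, 2 O.
Implicit hydrogens by atom environment:
  4 × C: 2 H each → 8
  3 × C: 3 H each → 9
  2 × C: no H
  1 × C: 1 H
  1 × Cl: no H
  1 × O: no H
  1 × O (charge -1): no H
  Total hydrogens = 18.
Net charge -1.
Molecular formula: C10H18ClO2-

C10H18ClO2-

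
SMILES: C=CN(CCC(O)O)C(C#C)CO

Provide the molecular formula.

C9H15NO3

Heavy atoms from the SMILES: 9 C, 1 N, 3 O.
Implicit hydrogens by atom environment:
  4 × C: 2 H each → 8
  4 × C: 1 H each → 4
  3 × O: 1 H each → 3
  1 × C: no H
  1 × N: no H
  Total hydrogens = 15.
Molecular formula: C9H15NO3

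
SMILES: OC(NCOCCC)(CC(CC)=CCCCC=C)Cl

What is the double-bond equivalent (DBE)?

2

Molecular formula from the SMILES: C15H28ClNO2.
DoU = (2C + 2 + N − H − X)/2 = (2·15 + 2 + 1 − 28 − 1)/2 = 4/2 = 2.
(Structurally: 0 ring(s) + 2 π bond(s) = 2.)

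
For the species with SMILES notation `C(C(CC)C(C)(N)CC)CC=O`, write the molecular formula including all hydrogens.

C10H21NO

Heavy atoms from the SMILES: 10 C, 1 N, 1 O.
Implicit hydrogens by atom environment:
  4 × C: 2 H each → 8
  3 × C: 3 H each → 9
  2 × C: 1 H each → 2
  1 × C: no H
  1 × N: 2 H
  1 × O: no H
  Total hydrogens = 21.
Molecular formula: C10H21NO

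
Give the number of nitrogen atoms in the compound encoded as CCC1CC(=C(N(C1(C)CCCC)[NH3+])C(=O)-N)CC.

The symbol for nitrogen appears 3 times in the SMILES.

3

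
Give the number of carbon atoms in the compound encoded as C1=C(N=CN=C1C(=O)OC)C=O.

7

The symbol for carbon appears 7 times in the SMILES.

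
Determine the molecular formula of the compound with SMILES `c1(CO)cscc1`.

C5H6OS

Heavy atoms from the SMILES: 5 C, 1 O, 1 S.
Implicit hydrogens by atom environment:
  3 × C (aromatic): 1 H each → 3
  1 × C: 2 H
  1 × C (aromatic): no H
  1 × O: 1 H
  1 × S (aromatic): no H
  Total hydrogens = 6.
Molecular formula: C5H6OS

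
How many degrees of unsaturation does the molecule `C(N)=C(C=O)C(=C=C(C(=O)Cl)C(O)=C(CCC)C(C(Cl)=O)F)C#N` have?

Molecular formula from the SMILES: C15H13Cl2FN2O4.
DoU = (2C + 2 + N − H − X)/2 = (2·15 + 2 + 2 − 13 − 3)/2 = 18/2 = 9.
(Structurally: 0 ring(s) + 9 π bond(s) = 9.)

9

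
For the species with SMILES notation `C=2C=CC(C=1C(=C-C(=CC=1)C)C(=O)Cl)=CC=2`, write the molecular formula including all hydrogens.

C14H11ClO

Heavy atoms from the SMILES: 14 C, 1 Cl, 1 O.
Implicit hydrogens by atom environment:
  8 × C (aromatic): 1 H each → 8
  4 × C (aromatic): no H
  1 × C: 3 H
  1 × C: no H
  1 × Cl: no H
  1 × O: no H
  Total hydrogens = 11.
Molecular formula: C14H11ClO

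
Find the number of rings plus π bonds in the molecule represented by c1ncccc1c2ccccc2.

8

Molecular formula from the SMILES: C11H9N.
DoU = (2C + 2 + N − H − X)/2 = (2·11 + 2 + 1 − 9 − 0)/2 = 16/2 = 8.
(Structurally: 2 ring(s) + 6 π bond(s) = 8.)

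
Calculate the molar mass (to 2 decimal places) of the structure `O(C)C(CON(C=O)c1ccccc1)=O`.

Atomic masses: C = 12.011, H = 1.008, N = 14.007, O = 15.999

Molecular formula: C10H11NO4.
M = 10×12.011 + 11×1.008 + 1×14.007 + 4×15.999 = 209.20 g/mol.

209.20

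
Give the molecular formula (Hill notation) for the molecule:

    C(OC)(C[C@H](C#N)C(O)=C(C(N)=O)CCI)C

Heavy atoms from the SMILES: 11 C, 1 I, 2 N, 3 O.
Implicit hydrogens by atom environment:
  4 × C: no H
  3 × C: 2 H each → 6
  2 × C: 3 H each → 6
  2 × C: 1 H each → 2
  2 × O: no H
  1 × I: no H
  1 × N: 2 H
  1 × N: no H
  1 × O: 1 H
  Total hydrogens = 17.
Molecular formula: C11H17IN2O3

C11H17IN2O3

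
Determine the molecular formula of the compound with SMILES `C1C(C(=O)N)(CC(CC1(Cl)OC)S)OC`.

C9H16ClNO3S

Heavy atoms from the SMILES: 9 C, 1 Cl, 1 N, 3 O, 1 S.
Implicit hydrogens by atom environment:
  3 × C: 2 H each → 6
  3 × C: no H
  3 × O: no H
  2 × C: 3 H each → 6
  1 × C: 1 H
  1 × Cl: no H
  1 × N: 2 H
  1 × S: 1 H
  Total hydrogens = 16.
Molecular formula: C9H16ClNO3S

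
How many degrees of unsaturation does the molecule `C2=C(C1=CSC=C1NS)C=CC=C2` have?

7

Molecular formula from the SMILES: C10H9NS2.
DoU = (2C + 2 + N − H − X)/2 = (2·10 + 2 + 1 − 9 − 0)/2 = 14/2 = 7.
(Structurally: 2 ring(s) + 5 π bond(s) = 7.)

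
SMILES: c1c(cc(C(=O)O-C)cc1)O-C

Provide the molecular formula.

C9H10O3

Heavy atoms from the SMILES: 9 C, 3 O.
Implicit hydrogens by atom environment:
  4 × C (aromatic): 1 H each → 4
  3 × O: no H
  2 × C: 3 H each → 6
  2 × C (aromatic): no H
  1 × C: no H
  Total hydrogens = 10.
Molecular formula: C9H10O3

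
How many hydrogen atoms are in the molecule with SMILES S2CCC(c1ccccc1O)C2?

12

Hydrogens are implicit in SMILES; fill each atom to its normal valence:
  4 × C (aromatic): 1 H each → 4
  3 × C: 2 H each → 6
  2 × C (aromatic): no H
  1 × C: 1 H
  1 × O: 1 H
  1 × S: no H
  Total hydrogens = 12.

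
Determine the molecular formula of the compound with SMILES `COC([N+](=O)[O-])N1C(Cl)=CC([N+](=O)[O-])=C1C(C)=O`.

C8H8ClN3O6

Heavy atoms from the SMILES: 8 C, 1 Cl, 3 N, 6 O.
Implicit hydrogens by atom environment:
  4 × O: no H
  3 × C (aromatic): no H
  2 × C: 3 H each → 6
  2 × N (charge +1): no H
  2 × O (charge -1): no H
  1 × C (aromatic): 1 H
  1 × C: 1 H
  1 × C: no H
  1 × Cl: no H
  1 × N (aromatic): no H
  Total hydrogens = 8.
Molecular formula: C8H8ClN3O6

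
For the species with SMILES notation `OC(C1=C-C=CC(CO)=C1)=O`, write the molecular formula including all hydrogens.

C8H8O3

Heavy atoms from the SMILES: 8 C, 3 O.
Implicit hydrogens by atom environment:
  4 × C (aromatic): 1 H each → 4
  2 × C (aromatic): no H
  2 × O: 1 H each → 2
  1 × C: 2 H
  1 × C: no H
  1 × O: no H
  Total hydrogens = 8.
Molecular formula: C8H8O3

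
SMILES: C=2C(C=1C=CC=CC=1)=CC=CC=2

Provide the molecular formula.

C12H10

Heavy atoms from the SMILES: 12 C.
Implicit hydrogens by atom environment:
  10 × C (aromatic): 1 H each → 10
  2 × C (aromatic): no H
  Total hydrogens = 10.
Molecular formula: C12H10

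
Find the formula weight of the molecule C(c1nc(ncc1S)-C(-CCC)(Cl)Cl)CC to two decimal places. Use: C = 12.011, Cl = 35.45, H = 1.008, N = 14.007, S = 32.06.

279.22

Molecular formula: C11H16Cl2N2S.
M = 11×12.011 + 2×35.45 + 16×1.008 + 2×14.007 + 1×32.06 = 279.22 g/mol.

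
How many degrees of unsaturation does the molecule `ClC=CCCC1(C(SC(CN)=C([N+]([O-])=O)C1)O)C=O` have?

Molecular formula from the SMILES: C11H15ClN2O4S.
DoU = (2C + 2 + N − H − X)/2 = (2·11 + 2 + 2 − 15 − 1)/2 = 10/2 = 5.
(Structurally: 1 ring(s) + 4 π bond(s) = 5.)

5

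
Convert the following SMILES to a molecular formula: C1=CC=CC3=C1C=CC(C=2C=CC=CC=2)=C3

Heavy atoms from the SMILES: 16 C.
Implicit hydrogens by atom environment:
  12 × C (aromatic): 1 H each → 12
  4 × C (aromatic): no H
  Total hydrogens = 12.
Molecular formula: C16H12

C16H12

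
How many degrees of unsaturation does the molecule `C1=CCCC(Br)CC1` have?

Molecular formula from the SMILES: C7H11Br.
DoU = (2C + 2 + N − H − X)/2 = (2·7 + 2 + 0 − 11 − 1)/2 = 4/2 = 2.
(Structurally: 1 ring(s) + 1 π bond(s) = 2.)

2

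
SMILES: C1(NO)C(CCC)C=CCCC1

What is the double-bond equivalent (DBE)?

Molecular formula from the SMILES: C10H19NO.
DoU = (2C + 2 + N − H − X)/2 = (2·10 + 2 + 1 − 19 − 0)/2 = 4/2 = 2.
(Structurally: 1 ring(s) + 1 π bond(s) = 2.)

2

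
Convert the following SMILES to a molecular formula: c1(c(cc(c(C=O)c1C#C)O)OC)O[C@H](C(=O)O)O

C12H10O7

Heavy atoms from the SMILES: 12 C, 7 O.
Implicit hydrogens by atom environment:
  5 × C (aromatic): no H
  4 × O: no H
  3 × C: 1 H each → 3
  3 × O: 1 H each → 3
  2 × C: no H
  1 × C: 3 H
  1 × C (aromatic): 1 H
  Total hydrogens = 10.
Molecular formula: C12H10O7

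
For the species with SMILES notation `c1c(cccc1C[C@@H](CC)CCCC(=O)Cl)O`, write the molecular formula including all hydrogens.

Heavy atoms from the SMILES: 14 C, 1 Cl, 2 O.
Implicit hydrogens by atom environment:
  5 × C: 2 H each → 10
  4 × C (aromatic): 1 H each → 4
  2 × C (aromatic): no H
  1 × C: 3 H
  1 × C: 1 H
  1 × C: no H
  1 × Cl: no H
  1 × O: 1 H
  1 × O: no H
  Total hydrogens = 19.
Molecular formula: C14H19ClO2

C14H19ClO2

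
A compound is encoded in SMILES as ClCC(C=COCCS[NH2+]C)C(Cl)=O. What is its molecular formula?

Heavy atoms from the SMILES: 8 C, 2 Cl, 1 N, 2 O, 1 S.
Implicit hydrogens by atom environment:
  3 × C: 2 H each → 6
  3 × C: 1 H each → 3
  2 × Cl: no H
  2 × O: no H
  1 × C: 3 H
  1 × C: no H
  1 × N (charge +1): 2 H
  1 × S: no H
  Total hydrogens = 14.
Net charge +1.
Molecular formula: C8H14Cl2NO2S+

C8H14Cl2NO2S+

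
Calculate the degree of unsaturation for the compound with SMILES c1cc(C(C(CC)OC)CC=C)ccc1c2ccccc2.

Molecular formula from the SMILES: C20H24O.
DoU = (2C + 2 + N − H − X)/2 = (2·20 + 2 + 0 − 24 − 0)/2 = 18/2 = 9.
(Structurally: 2 ring(s) + 7 π bond(s) = 9.)

9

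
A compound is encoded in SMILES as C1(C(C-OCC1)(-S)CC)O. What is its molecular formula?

Heavy atoms from the SMILES: 7 C, 2 O, 1 S.
Implicit hydrogens by atom environment:
  4 × C: 2 H each → 8
  1 × C: 3 H
  1 × C: 1 H
  1 × C: no H
  1 × O: 1 H
  1 × O: no H
  1 × S: 1 H
  Total hydrogens = 14.
Molecular formula: C7H14O2S

C7H14O2S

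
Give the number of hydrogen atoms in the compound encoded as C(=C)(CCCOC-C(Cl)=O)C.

13

Hydrogens are implicit in SMILES; fill each atom to its normal valence:
  5 × C: 2 H each → 10
  2 × C: no H
  2 × O: no H
  1 × C: 3 H
  1 × Cl: no H
  Total hydrogens = 13.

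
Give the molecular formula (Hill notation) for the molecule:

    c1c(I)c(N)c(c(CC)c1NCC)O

C10H15IN2O

Heavy atoms from the SMILES: 10 C, 1 I, 2 N, 1 O.
Implicit hydrogens by atom environment:
  5 × C (aromatic): no H
  2 × C: 3 H each → 6
  2 × C: 2 H each → 4
  1 × C (aromatic): 1 H
  1 × I: no H
  1 × N: 2 H
  1 × N: 1 H
  1 × O: 1 H
  Total hydrogens = 15.
Molecular formula: C10H15IN2O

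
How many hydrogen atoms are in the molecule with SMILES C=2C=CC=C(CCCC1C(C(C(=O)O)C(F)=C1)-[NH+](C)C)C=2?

23

Hydrogens are implicit in SMILES; fill each atom to its normal valence:
  5 × C (aromatic): 1 H each → 5
  4 × C: 1 H each → 4
  3 × C: 2 H each → 6
  2 × C: 3 H each → 6
  2 × C: no H
  1 × C (aromatic): no H
  1 × F: no H
  1 × N (charge +1): 1 H
  1 × O: 1 H
  1 × O: no H
  Total hydrogens = 23.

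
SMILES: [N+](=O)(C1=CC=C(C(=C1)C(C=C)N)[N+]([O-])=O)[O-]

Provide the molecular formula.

Heavy atoms from the SMILES: 9 C, 3 N, 4 O.
Implicit hydrogens by atom environment:
  3 × C (aromatic): 1 H each → 3
  3 × C (aromatic): no H
  2 × C: 1 H each → 2
  2 × N (charge +1): no H
  2 × O: no H
  2 × O (charge -1): no H
  1 × C: 2 H
  1 × N: 2 H
  Total hydrogens = 9.
Molecular formula: C9H9N3O4

C9H9N3O4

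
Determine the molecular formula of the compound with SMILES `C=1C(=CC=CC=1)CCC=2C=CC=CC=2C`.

C15H16

Heavy atoms from the SMILES: 15 C.
Implicit hydrogens by atom environment:
  9 × C (aromatic): 1 H each → 9
  3 × C (aromatic): no H
  2 × C: 2 H each → 4
  1 × C: 3 H
  Total hydrogens = 16.
Molecular formula: C15H16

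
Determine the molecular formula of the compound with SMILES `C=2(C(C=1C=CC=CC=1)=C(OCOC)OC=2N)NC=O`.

C13H14N2O4

Heavy atoms from the SMILES: 13 C, 2 N, 4 O.
Implicit hydrogens by atom environment:
  5 × C (aromatic): 1 H each → 5
  5 × C (aromatic): no H
  3 × O: no H
  1 × C: 3 H
  1 × C: 2 H
  1 × C: 1 H
  1 × N: 2 H
  1 × N: 1 H
  1 × O (aromatic): no H
  Total hydrogens = 14.
Molecular formula: C13H14N2O4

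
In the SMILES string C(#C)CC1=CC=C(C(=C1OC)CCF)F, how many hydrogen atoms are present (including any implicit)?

Hydrogens are implicit in SMILES; fill each atom to its normal valence:
  4 × C (aromatic): no H
  3 × C: 2 H each → 6
  2 × C (aromatic): 1 H each → 2
  2 × F: no H
  1 × C: 3 H
  1 × C: 1 H
  1 × C: no H
  1 × O: no H
  Total hydrogens = 12.

12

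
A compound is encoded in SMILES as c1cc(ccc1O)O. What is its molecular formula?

C6H6O2

Heavy atoms from the SMILES: 6 C, 2 O.
Implicit hydrogens by atom environment:
  4 × C (aromatic): 1 H each → 4
  2 × C (aromatic): no H
  2 × O: 1 H each → 2
  Total hydrogens = 6.
Molecular formula: C6H6O2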